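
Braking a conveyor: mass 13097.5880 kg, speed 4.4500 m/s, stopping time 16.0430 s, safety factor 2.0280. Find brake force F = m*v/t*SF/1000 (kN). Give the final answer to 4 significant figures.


F = 13097.5880 * 4.4500 / 16.0430 * 2.0280 / 1000
F = 7.368 kN


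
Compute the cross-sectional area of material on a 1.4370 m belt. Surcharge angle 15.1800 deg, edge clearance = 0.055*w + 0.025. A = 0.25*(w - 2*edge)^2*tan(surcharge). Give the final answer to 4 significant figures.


edge = 0.055*1.4370 + 0.025 = 0.104035 m
ew = 1.4370 - 2*0.104035 = 1.22893 m
A = 0.25 * 1.22893^2 * tan(15.1800 deg)
A = 0.1024 m^2


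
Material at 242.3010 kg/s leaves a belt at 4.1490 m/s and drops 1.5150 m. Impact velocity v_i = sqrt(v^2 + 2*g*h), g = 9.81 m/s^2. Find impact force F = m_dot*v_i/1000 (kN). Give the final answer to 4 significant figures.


v_i = sqrt(4.1490^2 + 2*9.81*1.5150) = 6.85117 m/s
F = 242.3010 * 6.85117 / 1000
F = 1.660 kN


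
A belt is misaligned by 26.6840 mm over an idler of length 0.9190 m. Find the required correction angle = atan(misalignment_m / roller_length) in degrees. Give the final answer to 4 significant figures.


misalign_m = 26.6840 / 1000 = 0.026684 m
angle = atan(0.026684 / 0.9190)
angle = 1.663 deg


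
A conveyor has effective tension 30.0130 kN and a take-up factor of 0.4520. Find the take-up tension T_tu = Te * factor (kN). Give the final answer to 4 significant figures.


T_tu = 30.0130 * 0.4520
T_tu = 13.57 kN


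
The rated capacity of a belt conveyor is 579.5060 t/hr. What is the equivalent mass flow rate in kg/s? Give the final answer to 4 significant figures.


m_dot = 579.5060 * 1000 / 3600
m_dot = 161.0 kg/s


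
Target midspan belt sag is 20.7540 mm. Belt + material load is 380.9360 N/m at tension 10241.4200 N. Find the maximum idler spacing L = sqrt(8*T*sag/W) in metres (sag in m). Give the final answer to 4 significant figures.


sag = 20.7540/1000 = 0.020754 m
L = sqrt(8 * 10241.4200 * 0.020754 / 380.9360)
L = 2.113 m


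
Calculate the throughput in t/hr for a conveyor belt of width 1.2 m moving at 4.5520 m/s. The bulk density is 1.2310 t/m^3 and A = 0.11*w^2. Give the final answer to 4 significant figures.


A = 0.11 * 1.2^2 = 0.1584 m^2
C = 0.1584 * 4.5520 * 1.2310 * 3600
C = 3195 t/hr


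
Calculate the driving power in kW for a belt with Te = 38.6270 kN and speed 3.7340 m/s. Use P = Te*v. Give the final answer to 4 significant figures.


P = Te * v = 38.6270 * 3.7340
P = 144.2 kW


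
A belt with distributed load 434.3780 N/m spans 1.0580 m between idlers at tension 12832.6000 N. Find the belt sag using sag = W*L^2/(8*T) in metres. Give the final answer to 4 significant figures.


sag = 434.3780 * 1.0580^2 / (8 * 12832.6000)
sag = 0.004736 m


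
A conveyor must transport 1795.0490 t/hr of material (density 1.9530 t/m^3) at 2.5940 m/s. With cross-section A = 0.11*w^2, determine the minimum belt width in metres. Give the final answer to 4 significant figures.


A_req = 1795.0490 / (2.5940 * 1.9530 * 3600) = 0.0984241 m^2
w = sqrt(0.0984241 / 0.11)
w = 0.9459 m


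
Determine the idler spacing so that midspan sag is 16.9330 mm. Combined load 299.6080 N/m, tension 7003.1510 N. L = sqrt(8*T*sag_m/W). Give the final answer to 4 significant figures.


sag = 16.9330/1000 = 0.016933 m
L = sqrt(8 * 7003.1510 * 0.016933 / 299.6080)
L = 1.779 m


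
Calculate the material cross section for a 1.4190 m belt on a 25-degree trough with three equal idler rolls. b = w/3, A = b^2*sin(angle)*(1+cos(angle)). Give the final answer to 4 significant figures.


b = 1.4190/3 = 0.473 m
A = 0.473^2 * sin(25 deg) * (1 + cos(25 deg))
A = 0.1802 m^2


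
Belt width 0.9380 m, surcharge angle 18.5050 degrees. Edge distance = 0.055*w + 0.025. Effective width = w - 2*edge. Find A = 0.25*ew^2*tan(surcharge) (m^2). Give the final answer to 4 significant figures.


edge = 0.055*0.9380 + 0.025 = 0.07659 m
ew = 0.9380 - 2*0.07659 = 0.78482 m
A = 0.25 * 0.78482^2 * tan(18.5050 deg)
A = 0.05154 m^2


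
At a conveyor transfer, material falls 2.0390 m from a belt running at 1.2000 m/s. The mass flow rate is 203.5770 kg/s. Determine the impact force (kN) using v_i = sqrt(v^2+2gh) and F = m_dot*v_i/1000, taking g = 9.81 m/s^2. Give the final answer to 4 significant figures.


v_i = sqrt(1.2000^2 + 2*9.81*2.0390) = 6.43779 m/s
F = 203.5770 * 6.43779 / 1000
F = 1.311 kN


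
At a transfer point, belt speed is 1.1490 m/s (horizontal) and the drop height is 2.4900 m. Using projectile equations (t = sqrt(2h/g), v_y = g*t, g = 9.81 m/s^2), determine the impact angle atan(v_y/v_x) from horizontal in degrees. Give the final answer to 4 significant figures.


t = sqrt(2*2.4900/9.81) = 0.712492 s
v_y = 9.81 * 0.712492 = 6.98955 m/s
angle = atan(6.98955 / 1.1490) = 80.66 deg


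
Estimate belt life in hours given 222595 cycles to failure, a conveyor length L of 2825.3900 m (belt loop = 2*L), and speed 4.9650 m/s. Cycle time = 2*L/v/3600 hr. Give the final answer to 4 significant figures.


cycle_time = 2 * 2825.3900 / 4.9650 / 3600 = 0.316145 hr
life = 222595 * 0.316145 = 70370 hours


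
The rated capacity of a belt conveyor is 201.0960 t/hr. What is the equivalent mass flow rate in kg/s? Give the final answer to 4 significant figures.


m_dot = 201.0960 * 1000 / 3600
m_dot = 55.86 kg/s


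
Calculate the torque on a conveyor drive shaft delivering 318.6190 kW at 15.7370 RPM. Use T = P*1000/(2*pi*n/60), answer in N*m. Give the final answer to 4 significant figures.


omega = 2*pi*15.7370/60 = 1.64797 rad/s
T = 318.6190*1000 / 1.64797
T = 193300 N*m


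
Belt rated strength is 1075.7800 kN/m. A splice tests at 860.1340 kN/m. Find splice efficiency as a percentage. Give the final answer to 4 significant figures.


Eff = 860.1340 / 1075.7800 * 100
Eff = 79.95 %


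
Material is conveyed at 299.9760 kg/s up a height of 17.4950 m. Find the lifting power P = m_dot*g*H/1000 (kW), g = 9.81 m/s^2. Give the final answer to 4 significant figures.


P = 299.9760 * 9.81 * 17.4950 / 1000
P = 51.48 kW


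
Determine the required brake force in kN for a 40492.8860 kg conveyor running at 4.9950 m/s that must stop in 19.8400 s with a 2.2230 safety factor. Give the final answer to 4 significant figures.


F = 40492.8860 * 4.9950 / 19.8400 * 2.2230 / 1000
F = 22.66 kN


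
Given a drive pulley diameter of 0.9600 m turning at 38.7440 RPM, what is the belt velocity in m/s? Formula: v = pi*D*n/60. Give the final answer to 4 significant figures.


v = pi * 0.9600 * 38.7440 / 60
v = 1.947 m/s


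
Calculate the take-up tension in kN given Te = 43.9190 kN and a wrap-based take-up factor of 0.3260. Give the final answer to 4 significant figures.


T_tu = 43.9190 * 0.3260
T_tu = 14.32 kN


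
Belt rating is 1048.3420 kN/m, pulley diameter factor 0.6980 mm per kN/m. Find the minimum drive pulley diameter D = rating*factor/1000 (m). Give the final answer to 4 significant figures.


D = 1048.3420 * 0.6980 / 1000
D = 0.7317 m


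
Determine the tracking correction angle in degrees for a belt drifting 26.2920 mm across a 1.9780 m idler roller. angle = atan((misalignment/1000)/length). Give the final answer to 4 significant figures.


misalign_m = 26.2920 / 1000 = 0.026292 m
angle = atan(0.026292 / 1.9780)
angle = 0.7615 deg


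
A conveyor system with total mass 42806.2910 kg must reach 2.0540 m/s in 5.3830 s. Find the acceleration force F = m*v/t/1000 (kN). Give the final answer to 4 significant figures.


F = 42806.2910 * 2.0540 / 5.3830 / 1000
F = 16.33 kN


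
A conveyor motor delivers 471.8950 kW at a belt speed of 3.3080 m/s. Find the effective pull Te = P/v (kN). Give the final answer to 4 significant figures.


Te = P / v = 471.8950 / 3.3080
Te = 142.7 kN


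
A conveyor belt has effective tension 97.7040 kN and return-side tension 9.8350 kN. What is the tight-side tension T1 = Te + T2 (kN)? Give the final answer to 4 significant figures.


T1 = Te + T2 = 97.7040 + 9.8350
T1 = 107.5 kN


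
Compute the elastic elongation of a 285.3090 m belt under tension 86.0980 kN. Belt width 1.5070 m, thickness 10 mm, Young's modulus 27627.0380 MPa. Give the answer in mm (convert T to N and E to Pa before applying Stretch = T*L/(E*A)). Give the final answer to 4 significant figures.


A = 1.5070 * 0.01 = 0.01507 m^2
Stretch = 86.0980*1000 * 285.3090 / (27627.0380e6 * 0.01507) * 1000
Stretch = 59.00 mm


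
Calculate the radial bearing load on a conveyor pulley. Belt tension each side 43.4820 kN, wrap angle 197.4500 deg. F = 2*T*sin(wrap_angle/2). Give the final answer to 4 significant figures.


F = 2 * 43.4820 * sin(197.4500/2 deg)
F = 85.96 kN


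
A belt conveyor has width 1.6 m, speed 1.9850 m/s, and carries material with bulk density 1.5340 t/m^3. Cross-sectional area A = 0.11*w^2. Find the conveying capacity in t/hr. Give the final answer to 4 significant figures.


A = 0.11 * 1.6^2 = 0.2816 m^2
C = 0.2816 * 1.9850 * 1.5340 * 3600
C = 3087 t/hr


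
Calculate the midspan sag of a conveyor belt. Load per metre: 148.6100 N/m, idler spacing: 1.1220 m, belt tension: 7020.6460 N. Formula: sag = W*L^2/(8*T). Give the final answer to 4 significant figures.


sag = 148.6100 * 1.1220^2 / (8 * 7020.6460)
sag = 0.003331 m


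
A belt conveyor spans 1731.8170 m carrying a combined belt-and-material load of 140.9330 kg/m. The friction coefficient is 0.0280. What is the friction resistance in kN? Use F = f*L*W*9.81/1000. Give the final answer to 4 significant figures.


F = 0.0280 * 1731.8170 * 140.9330 * 9.81 / 1000
F = 67.04 kN


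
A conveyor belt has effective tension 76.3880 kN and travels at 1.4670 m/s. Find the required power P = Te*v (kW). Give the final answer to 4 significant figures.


P = Te * v = 76.3880 * 1.4670
P = 112.1 kW


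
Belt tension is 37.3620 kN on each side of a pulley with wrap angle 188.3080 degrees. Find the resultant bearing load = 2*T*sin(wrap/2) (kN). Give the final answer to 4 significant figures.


F = 2 * 37.3620 * sin(188.3080/2 deg)
F = 74.53 kN


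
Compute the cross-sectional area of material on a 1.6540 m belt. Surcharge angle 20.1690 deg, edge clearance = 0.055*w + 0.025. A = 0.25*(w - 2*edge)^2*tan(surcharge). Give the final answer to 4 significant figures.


edge = 0.055*1.6540 + 0.025 = 0.11597 m
ew = 1.6540 - 2*0.11597 = 1.42206 m
A = 0.25 * 1.42206^2 * tan(20.1690 deg)
A = 0.1857 m^2


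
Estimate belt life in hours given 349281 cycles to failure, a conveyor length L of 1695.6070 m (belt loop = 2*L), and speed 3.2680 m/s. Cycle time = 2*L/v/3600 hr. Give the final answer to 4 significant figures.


cycle_time = 2 * 1695.6070 / 3.2680 / 3600 = 0.288251 hr
life = 349281 * 0.288251 = 100700 hours


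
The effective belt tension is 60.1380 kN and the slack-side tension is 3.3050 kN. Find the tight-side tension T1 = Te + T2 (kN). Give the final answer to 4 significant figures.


T1 = Te + T2 = 60.1380 + 3.3050
T1 = 63.44 kN


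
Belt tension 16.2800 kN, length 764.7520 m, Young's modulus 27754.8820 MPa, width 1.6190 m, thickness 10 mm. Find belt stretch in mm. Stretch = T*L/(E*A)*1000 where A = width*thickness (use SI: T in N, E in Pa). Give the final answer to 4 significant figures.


A = 1.6190 * 0.01 = 0.01619 m^2
Stretch = 16.2800*1000 * 764.7520 / (27754.8820e6 * 0.01619) * 1000
Stretch = 27.71 mm


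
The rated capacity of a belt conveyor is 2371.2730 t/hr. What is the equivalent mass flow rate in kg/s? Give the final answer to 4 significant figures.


m_dot = 2371.2730 * 1000 / 3600
m_dot = 658.7 kg/s


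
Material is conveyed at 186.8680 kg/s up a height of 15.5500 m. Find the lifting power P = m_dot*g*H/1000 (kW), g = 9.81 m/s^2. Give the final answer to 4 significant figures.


P = 186.8680 * 9.81 * 15.5500 / 1000
P = 28.51 kW


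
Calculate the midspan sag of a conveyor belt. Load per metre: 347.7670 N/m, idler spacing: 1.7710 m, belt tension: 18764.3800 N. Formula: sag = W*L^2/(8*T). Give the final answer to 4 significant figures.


sag = 347.7670 * 1.7710^2 / (8 * 18764.3800)
sag = 0.007266 m


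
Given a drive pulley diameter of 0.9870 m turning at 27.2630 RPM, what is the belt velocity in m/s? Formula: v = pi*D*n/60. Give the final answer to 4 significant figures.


v = pi * 0.9870 * 27.2630 / 60
v = 1.409 m/s


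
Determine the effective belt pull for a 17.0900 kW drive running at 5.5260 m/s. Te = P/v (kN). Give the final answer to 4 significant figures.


Te = P / v = 17.0900 / 5.5260
Te = 3.093 kN


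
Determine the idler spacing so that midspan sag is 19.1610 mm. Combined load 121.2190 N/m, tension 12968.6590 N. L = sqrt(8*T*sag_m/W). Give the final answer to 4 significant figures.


sag = 19.1610/1000 = 0.019161 m
L = sqrt(8 * 12968.6590 * 0.019161 / 121.2190)
L = 4.050 m


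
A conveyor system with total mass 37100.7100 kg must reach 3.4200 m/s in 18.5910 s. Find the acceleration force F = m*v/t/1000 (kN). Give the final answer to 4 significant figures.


F = 37100.7100 * 3.4200 / 18.5910 / 1000
F = 6.825 kN


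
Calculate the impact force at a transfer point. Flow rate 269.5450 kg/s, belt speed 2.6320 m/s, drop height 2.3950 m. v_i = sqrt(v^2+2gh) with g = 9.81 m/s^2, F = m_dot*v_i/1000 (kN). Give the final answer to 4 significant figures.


v_i = sqrt(2.6320^2 + 2*9.81*2.3950) = 7.34284 m/s
F = 269.5450 * 7.34284 / 1000
F = 1.979 kN


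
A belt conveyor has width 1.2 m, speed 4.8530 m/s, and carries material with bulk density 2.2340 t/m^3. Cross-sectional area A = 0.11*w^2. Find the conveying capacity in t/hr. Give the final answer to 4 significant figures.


A = 0.11 * 1.2^2 = 0.1584 m^2
C = 0.1584 * 4.8530 * 2.2340 * 3600
C = 6182 t/hr


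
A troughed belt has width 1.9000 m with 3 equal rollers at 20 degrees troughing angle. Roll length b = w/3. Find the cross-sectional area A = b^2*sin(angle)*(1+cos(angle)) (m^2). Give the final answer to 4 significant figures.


b = 1.9000/3 = 0.633333 m
A = 0.633333^2 * sin(20 deg) * (1 + cos(20 deg))
A = 0.2661 m^2


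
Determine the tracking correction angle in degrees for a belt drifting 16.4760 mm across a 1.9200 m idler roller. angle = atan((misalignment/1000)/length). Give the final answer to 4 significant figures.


misalign_m = 16.4760 / 1000 = 0.016476 m
angle = atan(0.016476 / 1.9200)
angle = 0.4917 deg


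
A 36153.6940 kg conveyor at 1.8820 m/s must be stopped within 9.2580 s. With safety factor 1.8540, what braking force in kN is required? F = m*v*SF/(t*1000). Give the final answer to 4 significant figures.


F = 36153.6940 * 1.8820 / 9.2580 * 1.8540 / 1000
F = 13.63 kN


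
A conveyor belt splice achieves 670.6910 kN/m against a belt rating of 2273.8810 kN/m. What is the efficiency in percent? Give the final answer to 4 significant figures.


Eff = 670.6910 / 2273.8810 * 100
Eff = 29.50 %


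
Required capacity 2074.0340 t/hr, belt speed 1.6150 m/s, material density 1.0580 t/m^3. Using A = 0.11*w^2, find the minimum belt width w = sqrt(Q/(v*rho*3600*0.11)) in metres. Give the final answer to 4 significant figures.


A_req = 2074.0340 / (1.6150 * 1.0580 * 3600) = 0.337175 m^2
w = sqrt(0.337175 / 0.11)
w = 1.751 m


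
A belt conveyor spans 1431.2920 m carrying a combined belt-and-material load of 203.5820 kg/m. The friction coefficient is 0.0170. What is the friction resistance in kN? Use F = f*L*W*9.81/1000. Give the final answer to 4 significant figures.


F = 0.0170 * 1431.2920 * 203.5820 * 9.81 / 1000
F = 48.59 kN


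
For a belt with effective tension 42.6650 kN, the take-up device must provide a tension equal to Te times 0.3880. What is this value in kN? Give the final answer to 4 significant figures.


T_tu = 42.6650 * 0.3880
T_tu = 16.55 kN


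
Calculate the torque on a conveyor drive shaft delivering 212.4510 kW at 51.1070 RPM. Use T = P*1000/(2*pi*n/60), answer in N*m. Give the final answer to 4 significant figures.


omega = 2*pi*51.1070/60 = 5.35191 rad/s
T = 212.4510*1000 / 5.35191
T = 39700 N*m


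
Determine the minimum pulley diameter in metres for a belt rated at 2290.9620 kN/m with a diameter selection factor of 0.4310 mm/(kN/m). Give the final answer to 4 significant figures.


D = 2290.9620 * 0.4310 / 1000
D = 0.9874 m


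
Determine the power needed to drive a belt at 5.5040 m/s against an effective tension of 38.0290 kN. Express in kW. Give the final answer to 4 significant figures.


P = Te * v = 38.0290 * 5.5040
P = 209.3 kW


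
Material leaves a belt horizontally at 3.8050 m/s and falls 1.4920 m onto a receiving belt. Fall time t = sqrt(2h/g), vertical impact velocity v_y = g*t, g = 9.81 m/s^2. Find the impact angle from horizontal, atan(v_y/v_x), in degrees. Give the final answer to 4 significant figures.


t = sqrt(2*1.4920/9.81) = 0.551525 s
v_y = 9.81 * 0.551525 = 5.41046 m/s
angle = atan(5.41046 / 3.8050) = 54.88 deg


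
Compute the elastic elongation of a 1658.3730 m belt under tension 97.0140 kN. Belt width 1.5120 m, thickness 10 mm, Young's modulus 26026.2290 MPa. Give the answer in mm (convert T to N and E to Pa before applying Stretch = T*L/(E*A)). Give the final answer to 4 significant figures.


A = 1.5120 * 0.01 = 0.01512 m^2
Stretch = 97.0140*1000 * 1658.3730 / (26026.2290e6 * 0.01512) * 1000
Stretch = 408.8 mm


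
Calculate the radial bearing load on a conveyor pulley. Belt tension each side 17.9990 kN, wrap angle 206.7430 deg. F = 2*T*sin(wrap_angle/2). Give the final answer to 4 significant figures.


F = 2 * 17.9990 * sin(206.7430/2 deg)
F = 35.02 kN


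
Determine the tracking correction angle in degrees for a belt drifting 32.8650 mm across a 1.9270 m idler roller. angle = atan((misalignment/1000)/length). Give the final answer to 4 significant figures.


misalign_m = 32.8650 / 1000 = 0.032865 m
angle = atan(0.032865 / 1.9270)
angle = 0.9771 deg


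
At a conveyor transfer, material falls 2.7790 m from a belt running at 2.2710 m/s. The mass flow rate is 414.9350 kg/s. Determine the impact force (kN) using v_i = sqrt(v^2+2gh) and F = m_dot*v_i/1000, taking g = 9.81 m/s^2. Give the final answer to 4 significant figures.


v_i = sqrt(2.2710^2 + 2*9.81*2.7790) = 7.72538 m/s
F = 414.9350 * 7.72538 / 1000
F = 3.206 kN


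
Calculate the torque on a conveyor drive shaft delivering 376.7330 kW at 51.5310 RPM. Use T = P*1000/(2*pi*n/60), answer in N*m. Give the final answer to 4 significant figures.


omega = 2*pi*51.5310/60 = 5.39631 rad/s
T = 376.7330*1000 / 5.39631
T = 69810 N*m


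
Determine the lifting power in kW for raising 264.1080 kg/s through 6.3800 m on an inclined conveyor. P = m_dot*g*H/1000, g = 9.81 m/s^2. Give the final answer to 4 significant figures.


P = 264.1080 * 9.81 * 6.3800 / 1000
P = 16.53 kW


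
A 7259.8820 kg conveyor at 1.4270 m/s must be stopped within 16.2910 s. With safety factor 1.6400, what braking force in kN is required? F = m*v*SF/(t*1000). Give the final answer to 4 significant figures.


F = 7259.8820 * 1.4270 / 16.2910 * 1.6400 / 1000
F = 1.043 kN


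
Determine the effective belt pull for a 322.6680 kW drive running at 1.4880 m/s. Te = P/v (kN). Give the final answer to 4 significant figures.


Te = P / v = 322.6680 / 1.4880
Te = 216.8 kN


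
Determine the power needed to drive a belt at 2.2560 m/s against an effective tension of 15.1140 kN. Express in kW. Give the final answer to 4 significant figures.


P = Te * v = 15.1140 * 2.2560
P = 34.10 kW


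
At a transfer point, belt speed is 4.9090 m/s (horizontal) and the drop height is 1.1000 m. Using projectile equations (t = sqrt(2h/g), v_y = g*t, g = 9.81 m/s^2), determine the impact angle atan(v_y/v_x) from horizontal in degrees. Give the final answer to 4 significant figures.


t = sqrt(2*1.1000/9.81) = 0.473562 s
v_y = 9.81 * 0.473562 = 4.64564 m/s
angle = atan(4.64564 / 4.9090) = 43.42 deg


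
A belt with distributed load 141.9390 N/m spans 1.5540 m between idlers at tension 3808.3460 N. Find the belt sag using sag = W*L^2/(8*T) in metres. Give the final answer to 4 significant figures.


sag = 141.9390 * 1.5540^2 / (8 * 3808.3460)
sag = 0.01125 m


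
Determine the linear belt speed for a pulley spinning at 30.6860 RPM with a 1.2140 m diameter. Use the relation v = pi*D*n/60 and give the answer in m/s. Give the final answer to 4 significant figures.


v = pi * 1.2140 * 30.6860 / 60
v = 1.951 m/s


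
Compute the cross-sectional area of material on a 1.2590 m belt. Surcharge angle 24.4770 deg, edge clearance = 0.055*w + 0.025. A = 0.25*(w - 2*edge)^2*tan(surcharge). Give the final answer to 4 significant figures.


edge = 0.055*1.2590 + 0.025 = 0.094245 m
ew = 1.2590 - 2*0.094245 = 1.07051 m
A = 0.25 * 1.07051^2 * tan(24.4770 deg)
A = 0.1304 m^2


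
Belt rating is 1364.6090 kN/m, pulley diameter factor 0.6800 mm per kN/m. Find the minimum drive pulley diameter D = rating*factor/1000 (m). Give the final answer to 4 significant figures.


D = 1364.6090 * 0.6800 / 1000
D = 0.9279 m


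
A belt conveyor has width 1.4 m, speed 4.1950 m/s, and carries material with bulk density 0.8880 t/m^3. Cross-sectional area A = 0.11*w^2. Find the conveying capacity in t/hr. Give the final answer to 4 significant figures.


A = 0.11 * 1.4^2 = 0.2156 m^2
C = 0.2156 * 4.1950 * 0.8880 * 3600
C = 2891 t/hr


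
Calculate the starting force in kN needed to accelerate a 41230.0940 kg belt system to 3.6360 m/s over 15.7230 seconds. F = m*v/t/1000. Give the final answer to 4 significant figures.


F = 41230.0940 * 3.6360 / 15.7230 / 1000
F = 9.535 kN


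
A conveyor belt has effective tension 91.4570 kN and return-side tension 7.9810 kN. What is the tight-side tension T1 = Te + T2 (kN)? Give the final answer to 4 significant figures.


T1 = Te + T2 = 91.4570 + 7.9810
T1 = 99.44 kN


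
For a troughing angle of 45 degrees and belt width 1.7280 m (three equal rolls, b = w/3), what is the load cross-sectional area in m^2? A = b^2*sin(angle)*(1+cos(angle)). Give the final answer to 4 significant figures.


b = 1.7280/3 = 0.576 m
A = 0.576^2 * sin(45 deg) * (1 + cos(45 deg))
A = 0.4005 m^2


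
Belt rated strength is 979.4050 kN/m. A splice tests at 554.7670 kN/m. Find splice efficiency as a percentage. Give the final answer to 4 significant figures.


Eff = 554.7670 / 979.4050 * 100
Eff = 56.64 %


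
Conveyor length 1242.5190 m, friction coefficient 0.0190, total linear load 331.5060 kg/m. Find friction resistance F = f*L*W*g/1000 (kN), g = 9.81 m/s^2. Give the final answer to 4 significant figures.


F = 0.0190 * 1242.5190 * 331.5060 * 9.81 / 1000
F = 76.77 kN


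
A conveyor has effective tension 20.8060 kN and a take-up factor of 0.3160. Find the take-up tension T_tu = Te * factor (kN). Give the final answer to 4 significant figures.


T_tu = 20.8060 * 0.3160
T_tu = 6.575 kN


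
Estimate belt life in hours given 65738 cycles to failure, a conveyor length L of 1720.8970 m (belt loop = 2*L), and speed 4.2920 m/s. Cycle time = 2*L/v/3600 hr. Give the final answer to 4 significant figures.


cycle_time = 2 * 1720.8970 / 4.2920 / 3600 = 0.222753 hr
life = 65738 * 0.222753 = 14640 hours


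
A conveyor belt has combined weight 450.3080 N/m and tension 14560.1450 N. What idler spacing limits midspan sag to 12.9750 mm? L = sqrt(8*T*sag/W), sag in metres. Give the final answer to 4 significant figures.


sag = 12.9750/1000 = 0.012975 m
L = sqrt(8 * 14560.1450 * 0.012975 / 450.3080)
L = 1.832 m


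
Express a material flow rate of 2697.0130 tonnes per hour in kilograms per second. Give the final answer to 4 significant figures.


m_dot = 2697.0130 * 1000 / 3600
m_dot = 749.2 kg/s


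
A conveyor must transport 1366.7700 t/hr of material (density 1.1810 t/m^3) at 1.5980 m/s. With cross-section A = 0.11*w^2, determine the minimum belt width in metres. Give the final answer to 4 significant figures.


A_req = 1366.7700 / (1.5980 * 1.1810 * 3600) = 0.201171 m^2
w = sqrt(0.201171 / 0.11)
w = 1.352 m


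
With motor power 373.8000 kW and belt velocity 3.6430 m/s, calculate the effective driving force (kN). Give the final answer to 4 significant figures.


Te = P / v = 373.8000 / 3.6430
Te = 102.6 kN


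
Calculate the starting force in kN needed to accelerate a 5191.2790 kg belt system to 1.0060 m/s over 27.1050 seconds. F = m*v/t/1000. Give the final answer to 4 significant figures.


F = 5191.2790 * 1.0060 / 27.1050 / 1000
F = 0.1927 kN


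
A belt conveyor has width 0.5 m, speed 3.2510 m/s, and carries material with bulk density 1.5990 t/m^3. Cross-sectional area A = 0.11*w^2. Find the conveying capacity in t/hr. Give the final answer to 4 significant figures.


A = 0.11 * 0.5^2 = 0.0275 m^2
C = 0.0275 * 3.2510 * 1.5990 * 3600
C = 514.6 t/hr


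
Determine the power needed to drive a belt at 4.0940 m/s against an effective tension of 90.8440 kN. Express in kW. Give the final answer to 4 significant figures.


P = Te * v = 90.8440 * 4.0940
P = 371.9 kW


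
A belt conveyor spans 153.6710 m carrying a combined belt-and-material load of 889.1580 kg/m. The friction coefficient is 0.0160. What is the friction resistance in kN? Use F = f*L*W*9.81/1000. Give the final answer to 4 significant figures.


F = 0.0160 * 153.6710 * 889.1580 * 9.81 / 1000
F = 21.45 kN


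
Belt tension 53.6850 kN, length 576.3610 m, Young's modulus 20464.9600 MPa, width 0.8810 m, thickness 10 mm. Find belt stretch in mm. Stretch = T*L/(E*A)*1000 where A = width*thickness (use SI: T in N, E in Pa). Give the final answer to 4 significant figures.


A = 0.8810 * 0.01 = 0.00881 m^2
Stretch = 53.6850*1000 * 576.3610 / (20464.9600e6 * 0.00881) * 1000
Stretch = 171.6 mm


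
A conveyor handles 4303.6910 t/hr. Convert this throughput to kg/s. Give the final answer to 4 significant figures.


m_dot = 4303.6910 * 1000 / 3600
m_dot = 1195 kg/s


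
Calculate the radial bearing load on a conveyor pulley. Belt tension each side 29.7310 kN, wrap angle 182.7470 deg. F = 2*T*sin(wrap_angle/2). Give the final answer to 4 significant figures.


F = 2 * 29.7310 * sin(182.7470/2 deg)
F = 59.44 kN


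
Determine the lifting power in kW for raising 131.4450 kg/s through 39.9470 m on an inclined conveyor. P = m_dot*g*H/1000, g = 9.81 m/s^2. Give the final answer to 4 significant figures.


P = 131.4450 * 9.81 * 39.9470 / 1000
P = 51.51 kW


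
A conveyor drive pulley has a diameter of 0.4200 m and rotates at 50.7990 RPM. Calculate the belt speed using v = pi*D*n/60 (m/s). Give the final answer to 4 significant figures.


v = pi * 0.4200 * 50.7990 / 60
v = 1.117 m/s


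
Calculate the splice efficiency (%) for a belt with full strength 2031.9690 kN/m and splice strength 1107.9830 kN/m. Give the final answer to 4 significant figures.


Eff = 1107.9830 / 2031.9690 * 100
Eff = 54.53 %


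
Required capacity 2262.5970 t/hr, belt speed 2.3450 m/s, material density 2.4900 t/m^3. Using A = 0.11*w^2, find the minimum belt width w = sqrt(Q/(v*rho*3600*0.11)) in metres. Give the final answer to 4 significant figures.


A_req = 2262.5970 / (2.3450 * 2.4900 * 3600) = 0.107637 m^2
w = sqrt(0.107637 / 0.11)
w = 0.9892 m


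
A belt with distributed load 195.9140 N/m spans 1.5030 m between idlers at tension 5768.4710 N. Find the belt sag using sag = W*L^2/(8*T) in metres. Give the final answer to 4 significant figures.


sag = 195.9140 * 1.5030^2 / (8 * 5768.4710)
sag = 0.009590 m


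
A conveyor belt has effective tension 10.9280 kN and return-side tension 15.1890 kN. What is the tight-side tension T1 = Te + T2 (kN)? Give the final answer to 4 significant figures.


T1 = Te + T2 = 10.9280 + 15.1890
T1 = 26.12 kN


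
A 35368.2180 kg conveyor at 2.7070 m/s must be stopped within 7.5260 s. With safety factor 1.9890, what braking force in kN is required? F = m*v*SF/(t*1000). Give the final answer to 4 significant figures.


F = 35368.2180 * 2.7070 / 7.5260 * 1.9890 / 1000
F = 25.30 kN


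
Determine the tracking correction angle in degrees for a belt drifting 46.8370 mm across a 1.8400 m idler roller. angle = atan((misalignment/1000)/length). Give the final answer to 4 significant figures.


misalign_m = 46.8370 / 1000 = 0.046837 m
angle = atan(0.046837 / 1.8400)
angle = 1.458 deg


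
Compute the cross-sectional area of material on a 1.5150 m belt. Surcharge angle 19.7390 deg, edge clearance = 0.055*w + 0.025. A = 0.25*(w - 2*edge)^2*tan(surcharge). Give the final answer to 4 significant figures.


edge = 0.055*1.5150 + 0.025 = 0.108325 m
ew = 1.5150 - 2*0.108325 = 1.29835 m
A = 0.25 * 1.29835^2 * tan(19.7390 deg)
A = 0.1512 m^2


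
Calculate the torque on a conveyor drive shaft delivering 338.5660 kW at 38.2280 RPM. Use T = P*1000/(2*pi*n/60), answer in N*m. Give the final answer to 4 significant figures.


omega = 2*pi*38.2280/60 = 4.00323 rad/s
T = 338.5660*1000 / 4.00323
T = 84570 N*m


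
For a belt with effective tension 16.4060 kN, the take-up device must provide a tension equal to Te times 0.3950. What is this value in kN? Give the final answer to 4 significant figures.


T_tu = 16.4060 * 0.3950
T_tu = 6.480 kN


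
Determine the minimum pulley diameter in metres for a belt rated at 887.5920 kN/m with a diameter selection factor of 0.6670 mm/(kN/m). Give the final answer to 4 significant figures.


D = 887.5920 * 0.6670 / 1000
D = 0.5920 m


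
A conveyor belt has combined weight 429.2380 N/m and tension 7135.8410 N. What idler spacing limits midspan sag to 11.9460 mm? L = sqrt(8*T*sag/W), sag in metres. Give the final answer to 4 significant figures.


sag = 11.9460/1000 = 0.011946 m
L = sqrt(8 * 7135.8410 * 0.011946 / 429.2380)
L = 1.260 m


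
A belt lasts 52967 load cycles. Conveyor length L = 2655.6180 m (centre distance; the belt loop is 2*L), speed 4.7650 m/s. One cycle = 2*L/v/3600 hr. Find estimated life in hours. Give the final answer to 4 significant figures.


cycle_time = 2 * 2655.6180 / 4.7650 / 3600 = 0.309621 hr
life = 52967 * 0.309621 = 16400 hours


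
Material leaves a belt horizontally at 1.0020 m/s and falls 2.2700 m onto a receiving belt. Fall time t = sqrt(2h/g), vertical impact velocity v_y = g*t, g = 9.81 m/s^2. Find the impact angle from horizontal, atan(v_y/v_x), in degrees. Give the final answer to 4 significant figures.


t = sqrt(2*2.2700/9.81) = 0.680289 s
v_y = 9.81 * 0.680289 = 6.67364 m/s
angle = atan(6.67364 / 1.0020) = 81.46 deg


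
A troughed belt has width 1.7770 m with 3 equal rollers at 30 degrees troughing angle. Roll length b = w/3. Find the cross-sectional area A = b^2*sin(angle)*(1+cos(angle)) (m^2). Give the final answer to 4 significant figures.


b = 1.7770/3 = 0.592333 m
A = 0.592333^2 * sin(30 deg) * (1 + cos(30 deg))
A = 0.3274 m^2


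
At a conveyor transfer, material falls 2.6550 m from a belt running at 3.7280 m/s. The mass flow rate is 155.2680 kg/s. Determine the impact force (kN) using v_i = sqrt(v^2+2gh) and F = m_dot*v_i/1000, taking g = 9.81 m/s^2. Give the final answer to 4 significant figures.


v_i = sqrt(3.7280^2 + 2*9.81*2.6550) = 8.12337 m/s
F = 155.2680 * 8.12337 / 1000
F = 1.261 kN


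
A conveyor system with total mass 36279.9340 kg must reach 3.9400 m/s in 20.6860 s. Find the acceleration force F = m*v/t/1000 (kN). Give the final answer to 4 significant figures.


F = 36279.9340 * 3.9400 / 20.6860 / 1000
F = 6.910 kN


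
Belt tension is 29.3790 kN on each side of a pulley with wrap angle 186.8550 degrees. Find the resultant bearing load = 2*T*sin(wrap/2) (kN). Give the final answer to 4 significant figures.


F = 2 * 29.3790 * sin(186.8550/2 deg)
F = 58.65 kN


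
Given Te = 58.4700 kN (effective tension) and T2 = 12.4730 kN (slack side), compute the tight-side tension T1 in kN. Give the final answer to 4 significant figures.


T1 = Te + T2 = 58.4700 + 12.4730
T1 = 70.94 kN


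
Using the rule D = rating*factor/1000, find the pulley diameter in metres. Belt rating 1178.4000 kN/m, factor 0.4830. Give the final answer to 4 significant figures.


D = 1178.4000 * 0.4830 / 1000
D = 0.5692 m


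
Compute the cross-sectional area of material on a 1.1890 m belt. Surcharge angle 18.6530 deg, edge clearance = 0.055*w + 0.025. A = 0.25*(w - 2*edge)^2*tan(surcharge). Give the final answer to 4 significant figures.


edge = 0.055*1.1890 + 0.025 = 0.090395 m
ew = 1.1890 - 2*0.090395 = 1.00821 m
A = 0.25 * 1.00821^2 * tan(18.6530 deg)
A = 0.08578 m^2


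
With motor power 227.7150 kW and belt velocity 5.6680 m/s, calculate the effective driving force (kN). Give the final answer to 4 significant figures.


Te = P / v = 227.7150 / 5.6680
Te = 40.18 kN


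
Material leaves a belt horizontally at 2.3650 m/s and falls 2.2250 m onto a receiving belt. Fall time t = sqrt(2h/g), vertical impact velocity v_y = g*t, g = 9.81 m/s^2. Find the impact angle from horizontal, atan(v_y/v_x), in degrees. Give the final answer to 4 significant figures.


t = sqrt(2*2.2250/9.81) = 0.673512 s
v_y = 9.81 * 0.673512 = 6.60715 m/s
angle = atan(6.60715 / 2.3650) = 70.31 deg


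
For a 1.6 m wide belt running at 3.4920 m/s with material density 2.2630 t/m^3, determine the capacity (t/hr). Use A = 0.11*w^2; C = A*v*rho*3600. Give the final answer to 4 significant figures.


A = 0.11 * 1.6^2 = 0.2816 m^2
C = 0.2816 * 3.4920 * 2.2630 * 3600
C = 8011 t/hr


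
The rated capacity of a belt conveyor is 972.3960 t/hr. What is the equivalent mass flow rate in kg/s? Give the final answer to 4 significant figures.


m_dot = 972.3960 * 1000 / 3600
m_dot = 270.1 kg/s


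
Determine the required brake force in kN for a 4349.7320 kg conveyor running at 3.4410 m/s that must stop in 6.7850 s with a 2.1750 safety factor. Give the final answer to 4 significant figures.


F = 4349.7320 * 3.4410 / 6.7850 * 2.1750 / 1000
F = 4.798 kN


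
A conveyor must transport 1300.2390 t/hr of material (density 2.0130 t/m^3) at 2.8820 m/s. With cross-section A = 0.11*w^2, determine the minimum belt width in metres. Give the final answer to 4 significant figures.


A_req = 1300.2390 / (2.8820 * 2.0130 * 3600) = 0.0622562 m^2
w = sqrt(0.0622562 / 0.11)
w = 0.7523 m


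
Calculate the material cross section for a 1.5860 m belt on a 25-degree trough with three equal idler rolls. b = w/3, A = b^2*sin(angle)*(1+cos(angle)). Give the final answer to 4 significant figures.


b = 1.5860/3 = 0.528667 m
A = 0.528667^2 * sin(25 deg) * (1 + cos(25 deg))
A = 0.2252 m^2


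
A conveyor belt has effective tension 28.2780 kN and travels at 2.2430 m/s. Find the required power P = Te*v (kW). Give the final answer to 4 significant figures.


P = Te * v = 28.2780 * 2.2430
P = 63.43 kW


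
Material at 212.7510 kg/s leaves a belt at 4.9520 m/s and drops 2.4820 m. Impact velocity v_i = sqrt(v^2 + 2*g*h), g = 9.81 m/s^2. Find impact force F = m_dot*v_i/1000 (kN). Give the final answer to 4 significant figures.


v_i = sqrt(4.9520^2 + 2*9.81*2.4820) = 8.55682 m/s
F = 212.7510 * 8.55682 / 1000
F = 1.820 kN


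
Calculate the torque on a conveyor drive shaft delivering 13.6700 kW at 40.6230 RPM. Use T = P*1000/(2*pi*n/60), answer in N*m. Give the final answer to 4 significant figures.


omega = 2*pi*40.6230/60 = 4.25403 rad/s
T = 13.6700*1000 / 4.25403
T = 3213 N*m


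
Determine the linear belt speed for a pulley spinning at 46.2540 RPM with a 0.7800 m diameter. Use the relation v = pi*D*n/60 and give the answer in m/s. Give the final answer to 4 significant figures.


v = pi * 0.7800 * 46.2540 / 60
v = 1.889 m/s


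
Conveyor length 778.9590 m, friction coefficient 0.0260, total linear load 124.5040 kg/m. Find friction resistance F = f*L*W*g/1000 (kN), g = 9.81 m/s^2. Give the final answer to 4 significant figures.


F = 0.0260 * 778.9590 * 124.5040 * 9.81 / 1000
F = 24.74 kN


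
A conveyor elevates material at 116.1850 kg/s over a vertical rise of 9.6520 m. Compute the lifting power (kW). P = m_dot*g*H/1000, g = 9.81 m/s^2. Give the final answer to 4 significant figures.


P = 116.1850 * 9.81 * 9.6520 / 1000
P = 11.00 kW


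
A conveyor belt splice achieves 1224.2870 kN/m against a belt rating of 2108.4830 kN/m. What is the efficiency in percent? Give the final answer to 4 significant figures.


Eff = 1224.2870 / 2108.4830 * 100
Eff = 58.06 %


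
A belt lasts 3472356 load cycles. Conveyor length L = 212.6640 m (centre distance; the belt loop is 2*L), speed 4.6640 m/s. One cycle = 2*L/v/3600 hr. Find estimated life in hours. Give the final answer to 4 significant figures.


cycle_time = 2 * 212.6640 / 4.6640 / 3600 = 0.0253316 hr
life = 3472356 * 0.0253316 = 87960 hours


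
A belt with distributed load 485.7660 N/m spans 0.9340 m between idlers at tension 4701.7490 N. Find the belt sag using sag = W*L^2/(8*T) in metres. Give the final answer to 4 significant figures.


sag = 485.7660 * 0.9340^2 / (8 * 4701.7490)
sag = 0.01127 m


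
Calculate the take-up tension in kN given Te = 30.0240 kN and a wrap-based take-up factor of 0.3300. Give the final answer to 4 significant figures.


T_tu = 30.0240 * 0.3300
T_tu = 9.908 kN


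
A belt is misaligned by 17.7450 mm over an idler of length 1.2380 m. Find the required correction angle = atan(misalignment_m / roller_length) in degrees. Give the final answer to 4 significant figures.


misalign_m = 17.7450 / 1000 = 0.017745 m
angle = atan(0.017745 / 1.2380)
angle = 0.8212 deg


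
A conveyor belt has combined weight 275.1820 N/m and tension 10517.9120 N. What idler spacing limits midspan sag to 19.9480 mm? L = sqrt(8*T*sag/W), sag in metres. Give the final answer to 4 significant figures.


sag = 19.9480/1000 = 0.019948 m
L = sqrt(8 * 10517.9120 * 0.019948 / 275.1820)
L = 2.470 m


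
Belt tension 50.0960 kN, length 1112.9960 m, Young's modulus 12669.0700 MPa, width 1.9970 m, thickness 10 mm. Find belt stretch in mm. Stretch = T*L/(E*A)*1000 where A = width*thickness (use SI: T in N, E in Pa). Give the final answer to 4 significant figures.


A = 1.9970 * 0.01 = 0.01997 m^2
Stretch = 50.0960*1000 * 1112.9960 / (12669.0700e6 * 0.01997) * 1000
Stretch = 220.4 mm


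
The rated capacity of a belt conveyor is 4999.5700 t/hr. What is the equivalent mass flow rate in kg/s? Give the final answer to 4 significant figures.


m_dot = 4999.5700 * 1000 / 3600
m_dot = 1389 kg/s


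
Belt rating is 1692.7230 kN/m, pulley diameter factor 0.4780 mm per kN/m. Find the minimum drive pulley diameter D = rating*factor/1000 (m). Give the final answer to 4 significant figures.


D = 1692.7230 * 0.4780 / 1000
D = 0.8091 m


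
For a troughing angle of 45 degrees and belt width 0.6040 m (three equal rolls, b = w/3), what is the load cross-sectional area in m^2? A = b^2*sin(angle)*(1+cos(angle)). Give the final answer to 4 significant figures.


b = 0.6040/3 = 0.201333 m
A = 0.201333^2 * sin(45 deg) * (1 + cos(45 deg))
A = 0.04893 m^2


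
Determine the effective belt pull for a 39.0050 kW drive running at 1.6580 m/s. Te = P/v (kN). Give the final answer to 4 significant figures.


Te = P / v = 39.0050 / 1.6580
Te = 23.53 kN


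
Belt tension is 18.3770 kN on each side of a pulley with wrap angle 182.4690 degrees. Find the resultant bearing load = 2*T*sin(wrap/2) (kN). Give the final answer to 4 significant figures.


F = 2 * 18.3770 * sin(182.4690/2 deg)
F = 36.75 kN


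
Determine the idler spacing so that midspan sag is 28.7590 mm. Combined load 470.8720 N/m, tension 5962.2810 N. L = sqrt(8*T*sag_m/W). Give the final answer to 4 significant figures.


sag = 28.7590/1000 = 0.028759 m
L = sqrt(8 * 5962.2810 * 0.028759 / 470.8720)
L = 1.707 m


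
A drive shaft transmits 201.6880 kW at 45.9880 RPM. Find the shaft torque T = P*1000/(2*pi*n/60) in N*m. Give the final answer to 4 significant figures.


omega = 2*pi*45.9880/60 = 4.81585 rad/s
T = 201.6880*1000 / 4.81585
T = 41880 N*m
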